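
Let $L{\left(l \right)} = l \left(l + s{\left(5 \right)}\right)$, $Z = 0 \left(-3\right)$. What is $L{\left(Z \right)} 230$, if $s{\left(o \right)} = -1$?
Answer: $0$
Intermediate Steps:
$Z = 0$
$L{\left(l \right)} = l \left(-1 + l\right)$ ($L{\left(l \right)} = l \left(l - 1\right) = l \left(-1 + l\right)$)
$L{\left(Z \right)} 230 = 0 \left(-1 + 0\right) 230 = 0 \left(-1\right) 230 = 0 \cdot 230 = 0$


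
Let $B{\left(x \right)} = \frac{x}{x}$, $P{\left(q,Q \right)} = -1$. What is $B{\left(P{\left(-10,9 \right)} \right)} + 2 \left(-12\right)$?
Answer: $-23$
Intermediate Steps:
$B{\left(x \right)} = 1$
$B{\left(P{\left(-10,9 \right)} \right)} + 2 \left(-12\right) = 1 + 2 \left(-12\right) = 1 - 24 = -23$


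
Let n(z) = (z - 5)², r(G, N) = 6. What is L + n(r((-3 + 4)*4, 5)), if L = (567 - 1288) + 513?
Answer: -207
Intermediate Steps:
n(z) = (-5 + z)²
L = -208 (L = -721 + 513 = -208)
L + n(r((-3 + 4)*4, 5)) = -208 + (-5 + 6)² = -208 + 1² = -208 + 1 = -207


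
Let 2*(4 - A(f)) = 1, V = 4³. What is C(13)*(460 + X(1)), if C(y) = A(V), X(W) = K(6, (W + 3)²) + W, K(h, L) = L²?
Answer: 5019/2 ≈ 2509.5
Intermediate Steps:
V = 64
X(W) = W + (3 + W)⁴ (X(W) = ((W + 3)²)² + W = ((3 + W)²)² + W = (3 + W)⁴ + W = W + (3 + W)⁴)
A(f) = 7/2 (A(f) = 4 - ½*1 = 4 - ½ = 7/2)
C(y) = 7/2
C(13)*(460 + X(1)) = 7*(460 + (1 + (3 + 1)⁴))/2 = 7*(460 + (1 + 4⁴))/2 = 7*(460 + (1 + 256))/2 = 7*(460 + 257)/2 = (7/2)*717 = 5019/2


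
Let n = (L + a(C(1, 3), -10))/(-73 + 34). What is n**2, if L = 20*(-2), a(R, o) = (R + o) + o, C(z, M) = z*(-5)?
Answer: 25/9 ≈ 2.7778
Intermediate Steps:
C(z, M) = -5*z
a(R, o) = R + 2*o
L = -40
n = 5/3 (n = (-40 + (-5*1 + 2*(-10)))/(-73 + 34) = (-40 + (-5 - 20))/(-39) = (-40 - 25)*(-1/39) = -65*(-1/39) = 5/3 ≈ 1.6667)
n**2 = (5/3)**2 = 25/9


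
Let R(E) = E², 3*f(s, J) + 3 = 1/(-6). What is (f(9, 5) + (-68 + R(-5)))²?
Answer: 628849/324 ≈ 1940.9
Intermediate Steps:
f(s, J) = -19/18 (f(s, J) = -1 + (⅓)/(-6) = -1 + (⅓)*(-⅙) = -1 - 1/18 = -19/18)
(f(9, 5) + (-68 + R(-5)))² = (-19/18 + (-68 + (-5)²))² = (-19/18 + (-68 + 25))² = (-19/18 - 43)² = (-793/18)² = 628849/324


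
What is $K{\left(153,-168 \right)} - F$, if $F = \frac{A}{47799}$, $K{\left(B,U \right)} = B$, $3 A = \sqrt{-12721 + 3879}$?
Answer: $153 - \frac{i \sqrt{8842}}{143397} \approx 153.0 - 0.00065575 i$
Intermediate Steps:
$A = \frac{i \sqrt{8842}}{3}$ ($A = \frac{\sqrt{-12721 + 3879}}{3} = \frac{\sqrt{-8842}}{3} = \frac{i \sqrt{8842}}{3} \approx 31.344 i$)
$F = \frac{i \sqrt{8842}}{143397}$ ($F = \frac{\frac{1}{3} i \sqrt{8842}}{47799} = \frac{i \sqrt{8842}}{3} \cdot \frac{1}{47799} = \frac{i \sqrt{8842}}{143397} \approx 0.00065575 i$)
$K{\left(153,-168 \right)} - F = 153 - \frac{i \sqrt{8842}}{143397}$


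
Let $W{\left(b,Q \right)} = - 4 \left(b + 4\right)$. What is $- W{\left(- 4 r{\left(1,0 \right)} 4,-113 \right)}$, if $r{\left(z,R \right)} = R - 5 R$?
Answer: $16$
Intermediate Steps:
$r{\left(z,R \right)} = - 4 R$
$W{\left(b,Q \right)} = -16 - 4 b$ ($W{\left(b,Q \right)} = - 4 \left(4 + b\right) = -16 - 4 b$)
$- W{\left(- 4 r{\left(1,0 \right)} 4,-113 \right)} = - (-16 - 4 - 4 \left(\left(-4\right) 0\right) 4) = - (-16 - 4 \left(-4\right) 0 \cdot 4) = - (-16 - 4 \cdot 0 \cdot 4) = - (-16 - 0) = - (-16 + 0) = \left(-1\right) \left(-16\right) = 16$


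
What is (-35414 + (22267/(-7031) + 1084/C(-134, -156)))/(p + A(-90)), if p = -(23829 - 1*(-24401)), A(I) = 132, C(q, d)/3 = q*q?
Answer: 1676762430383/2277115085373 ≈ 0.73635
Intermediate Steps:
C(q, d) = 3*q² (C(q, d) = 3*(q*q) = 3*q²)
p = -48230 (p = -(23829 + 24401) = -1*48230 = -48230)
(-35414 + (22267/(-7031) + 1084/C(-134, -156)))/(p + A(-90)) = (-35414 + (22267/(-7031) + 1084/((3*(-134)²))))/(-48230 + 132) = (-35414 + (22267*(-1/7031) + 1084/((3*17956))))/(-48098) = (-35414 + (-22267/7031 + 1084/53868))*(-1/48098) = (-35414 + (-22267/7031 + 1084*(1/53868)))*(-1/48098) = (-35414 + (-22267/7031 + 271/13467))*(-1/48098) = (-35414 - 297964288/94686477)*(-1/48098) = -3353524860766/94686477*(-1/48098) = 1676762430383/2277115085373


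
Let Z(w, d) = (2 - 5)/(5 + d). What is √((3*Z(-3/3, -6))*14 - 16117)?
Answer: I*√15991 ≈ 126.46*I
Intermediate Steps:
Z(w, d) = -3/(5 + d)
√((3*Z(-3/3, -6))*14 - 16117) = √((3*(-3/(5 - 6)))*14 - 16117) = √((3*(-3/(-1)))*14 - 16117) = √((3*(-3*(-1)))*14 - 16117) = √((3*3)*14 - 16117) = √(9*14 - 16117) = √(126 - 16117) = √(-15991) = I*√15991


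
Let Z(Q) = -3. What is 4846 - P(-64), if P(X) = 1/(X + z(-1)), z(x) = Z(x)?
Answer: 324683/67 ≈ 4846.0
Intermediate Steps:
z(x) = -3
P(X) = 1/(-3 + X) (P(X) = 1/(X - 3) = 1/(-3 + X))
4846 - P(-64) = 4846 - 1/(-3 - 64) = 4846 - 1/(-67) = 4846 - 1*(-1/67) = 4846 + 1/67 = 324683/67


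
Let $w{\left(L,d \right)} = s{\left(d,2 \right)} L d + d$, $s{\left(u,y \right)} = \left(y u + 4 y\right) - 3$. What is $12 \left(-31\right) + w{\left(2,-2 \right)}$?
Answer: $-378$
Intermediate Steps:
$s{\left(u,y \right)} = -3 + 4 y + u y$ ($s{\left(u,y \right)} = \left(u y + 4 y\right) - 3 = \left(4 y + u y\right) - 3 = -3 + 4 y + u y$)
$w{\left(L,d \right)} = d + L d \left(5 + 2 d\right)$ ($w{\left(L,d \right)} = \left(-3 + 4 \cdot 2 + d 2\right) L d + d = \left(-3 + 8 + 2 d\right) L d + d = \left(5 + 2 d\right) L d + d = L \left(5 + 2 d\right) d + d = L d \left(5 + 2 d\right) + d = d + L d \left(5 + 2 d\right)$)
$12 \left(-31\right) + w{\left(2,-2 \right)} = 12 \left(-31\right) - 2 \left(1 + 2 \left(5 + 2 \left(-2\right)\right)\right) = -372 - 2 \left(1 + 2 \left(5 - 4\right)\right) = -372 - 2 \left(1 + 2 \cdot 1\right) = -372 - 2 \left(1 + 2\right) = -372 - 6 = -378$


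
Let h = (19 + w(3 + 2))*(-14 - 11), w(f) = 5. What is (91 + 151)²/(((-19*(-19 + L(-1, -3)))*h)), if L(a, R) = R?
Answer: -1331/5700 ≈ -0.23351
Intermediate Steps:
h = -600 (h = (19 + 5)*(-14 - 11) = 24*(-25) = -600)
(91 + 151)²/(((-19*(-19 + L(-1, -3)))*h)) = (91 + 151)²/((-19*(-19 - 3)*(-600))) = 242²/((-19*(-22)*(-600))) = 58564/((418*(-600))) = 58564/(-250800) = 58564*(-1/250800) = -1331/5700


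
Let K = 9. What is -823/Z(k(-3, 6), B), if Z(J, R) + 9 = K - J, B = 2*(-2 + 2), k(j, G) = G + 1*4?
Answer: 823/10 ≈ 82.300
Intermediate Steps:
k(j, G) = 4 + G (k(j, G) = G + 4 = 4 + G)
B = 0 (B = 2*0 = 0)
Z(J, R) = -J (Z(J, R) = -9 + (9 - J) = -J)
-823/Z(k(-3, 6), B) = -823*(-1/(4 + 6)) = -823/((-1*10)) = -823/(-10) = -823*(-1/10) = 823/10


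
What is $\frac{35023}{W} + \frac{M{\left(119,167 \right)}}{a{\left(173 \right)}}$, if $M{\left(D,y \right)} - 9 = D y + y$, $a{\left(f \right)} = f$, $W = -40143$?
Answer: $\frac{798768028}{6944739} \approx 115.02$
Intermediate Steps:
$M{\left(D,y \right)} = 9 + y + D y$ ($M{\left(D,y \right)} = 9 + \left(D y + y\right) = 9 + \left(y + D y\right) = 9 + y + D y$)
$\frac{35023}{W} + \frac{M{\left(119,167 \right)}}{a{\left(173 \right)}} = \frac{35023}{-40143} + \frac{9 + 167 + 119 \cdot 167}{173} = 35023 \left(- \frac{1}{40143}\right) + \left(9 + 167 + 19873\right) \frac{1}{173} = - \frac{35023}{40143} + 20049 \cdot \frac{1}{173} = - \frac{35023}{40143} + \frac{20049}{173} = \frac{798768028}{6944739}$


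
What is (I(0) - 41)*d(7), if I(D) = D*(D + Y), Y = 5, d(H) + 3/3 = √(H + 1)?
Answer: 41 - 82*√2 ≈ -74.966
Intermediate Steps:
d(H) = -1 + √(1 + H) (d(H) = -1 + √(H + 1) = -1 + √(1 + H))
I(D) = D*(5 + D) (I(D) = D*(D + 5) = D*(5 + D))
(I(0) - 41)*d(7) = (0*(5 + 0) - 41)*(-1 + √(1 + 7)) = (0*5 - 41)*(-1 + √8) = (0 - 41)*(-1 + 2*√2) = -41*(-1 + 2*√2) = 41 - 82*√2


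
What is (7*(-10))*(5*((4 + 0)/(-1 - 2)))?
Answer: 1400/3 ≈ 466.67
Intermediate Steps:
(7*(-10))*(5*((4 + 0)/(-1 - 2))) = -350*4/(-3) = -350*4*(-⅓) = -350*(-4)/3 = -70*(-20/3) = 1400/3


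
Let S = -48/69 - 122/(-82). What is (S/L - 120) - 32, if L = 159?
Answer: -7596559/49979 ≈ -152.00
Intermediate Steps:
S = 747/943 (S = -48*1/69 - 122*(-1/82) = -16/23 + 61/41 = 747/943 ≈ 0.79215)
(S/L - 120) - 32 = ((747/943)/159 - 120) - 32 = ((747/943)*(1/159) - 120) - 32 = (249/49979 - 120) - 32 = -5997231/49979 - 32 = -7596559/49979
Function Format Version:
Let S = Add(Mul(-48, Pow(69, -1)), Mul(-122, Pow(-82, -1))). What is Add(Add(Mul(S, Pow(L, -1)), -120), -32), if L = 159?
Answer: Rational(-7596559, 49979) ≈ -152.00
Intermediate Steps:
S = Rational(747, 943) (S = Add(Mul(-48, Rational(1, 69)), Mul(-122, Rational(-1, 82))) = Add(Rational(-16, 23), Rational(61, 41)) = Rational(747, 943) ≈ 0.79215)
Add(Add(Mul(S, Pow(L, -1)), -120), -32) = Add(Add(Mul(Rational(747, 943), Pow(159, -1)), -120), -32) = Add(Add(Mul(Rational(747, 943), Rational(1, 159)), -120), -32) = Add(Add(Rational(249, 49979), -120), -32) = Add(Rational(-5997231, 49979), -32) = Rational(-7596559, 49979)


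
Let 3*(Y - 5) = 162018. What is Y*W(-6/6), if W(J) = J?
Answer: -54011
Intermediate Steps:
Y = 54011 (Y = 5 + (⅓)*162018 = 5 + 54006 = 54011)
Y*W(-6/6) = 54011*(-6/6) = 54011*(-6*⅙) = 54011*(-1) = -54011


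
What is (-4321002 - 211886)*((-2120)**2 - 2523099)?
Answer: -8935686647288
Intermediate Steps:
(-4321002 - 211886)*((-2120)**2 - 2523099) = -4532888*(4494400 - 2523099) = -4532888*1971301 = -8935686647288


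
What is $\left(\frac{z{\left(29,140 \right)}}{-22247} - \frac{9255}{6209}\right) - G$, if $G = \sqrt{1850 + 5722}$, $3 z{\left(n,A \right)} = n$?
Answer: $- \frac{617868016}{414394869} - 2 \sqrt{1893} \approx -88.508$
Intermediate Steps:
$z{\left(n,A \right)} = \frac{n}{3}$
$G = 2 \sqrt{1893}$ ($G = \sqrt{7572} = 2 \sqrt{1893} \approx 87.017$)
$\left(\frac{z{\left(29,140 \right)}}{-22247} - \frac{9255}{6209}\right) - G = \left(\frac{\frac{1}{3} \cdot 29}{-22247} - \frac{9255}{6209}\right) - 2 \sqrt{1893} = \left(\frac{29}{3} \left(- \frac{1}{22247}\right) - \frac{9255}{6209}\right) - 2 \sqrt{1893} = \left(- \frac{29}{66741} - \frac{9255}{6209}\right) - 2 \sqrt{1893} = - \frac{617868016}{414394869} - 2 \sqrt{1893}$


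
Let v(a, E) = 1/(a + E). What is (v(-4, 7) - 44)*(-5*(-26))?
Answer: -17030/3 ≈ -5676.7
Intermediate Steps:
v(a, E) = 1/(E + a)
(v(-4, 7) - 44)*(-5*(-26)) = (1/(7 - 4) - 44)*(-5*(-26)) = (1/3 - 44)*130 = -131/3*130 = -17030/3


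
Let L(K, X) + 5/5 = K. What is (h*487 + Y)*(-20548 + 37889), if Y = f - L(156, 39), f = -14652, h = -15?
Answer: -383444192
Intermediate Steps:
L(K, X) = -1 + K
Y = -14807 (Y = -14652 - (-1 + 156) = -14652 - 1*155 = -14652 - 155 = -14807)
(h*487 + Y)*(-20548 + 37889) = (-15*487 - 14807)*(-20548 + 37889) = (-7305 - 14807)*17341 = -22112*17341 = -383444192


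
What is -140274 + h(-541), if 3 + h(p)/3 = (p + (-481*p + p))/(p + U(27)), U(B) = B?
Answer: -72882879/514 ≈ -1.4180e+5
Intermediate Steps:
h(p) = -9 - 1437*p/(27 + p) (h(p) = -9 + 3*((p + (-481*p + p))/(p + 27)) = -9 + 3*((p - 480*p)/(27 + p)) = -9 + 3*((-479*p)/(27 + p)) = -9 + 3*(-479*p/(27 + p)) = -9 - 1437*p/(27 + p))
-140274 + h(-541) = -140274 + 3*(-81 - 482*(-541))/(27 - 541) = -140274 + 3*(-81 + 260762)/(-514) = -140274 + 3*(-1/514)*260681 = -140274 - 782043/514 = -72882879/514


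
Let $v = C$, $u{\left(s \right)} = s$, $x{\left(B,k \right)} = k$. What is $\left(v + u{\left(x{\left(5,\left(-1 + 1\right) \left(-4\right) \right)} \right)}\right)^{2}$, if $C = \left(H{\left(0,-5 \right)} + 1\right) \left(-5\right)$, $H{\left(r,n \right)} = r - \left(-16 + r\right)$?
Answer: $7225$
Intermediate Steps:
$H{\left(r,n \right)} = 16$ ($H{\left(r,n \right)} = r - \left(-16 + r\right) = 16$)
$C = -85$ ($C = \left(16 + 1\right) \left(-5\right) = 17 \left(-5\right) = -85$)
$v = -85$
$\left(v + u{\left(x{\left(5,\left(-1 + 1\right) \left(-4\right) \right)} \right)}\right)^{2} = \left(-85 + \left(-1 + 1\right) \left(-4\right)\right)^{2} = \left(-85 + 0 \left(-4\right)\right)^{2} = \left(-85 + 0\right)^{2} = \left(-85\right)^{2} = 7225$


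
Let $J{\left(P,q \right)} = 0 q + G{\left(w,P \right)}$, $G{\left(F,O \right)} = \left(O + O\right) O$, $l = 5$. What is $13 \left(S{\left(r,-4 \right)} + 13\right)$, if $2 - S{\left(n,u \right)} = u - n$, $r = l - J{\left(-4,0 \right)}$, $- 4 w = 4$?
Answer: $-104$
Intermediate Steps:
$w = -1$ ($w = \left(- \frac{1}{4}\right) 4 = -1$)
$G{\left(F,O \right)} = 2 O^{2}$ ($G{\left(F,O \right)} = 2 O O = 2 O^{2}$)
$J{\left(P,q \right)} = 2 P^{2}$ ($J{\left(P,q \right)} = 0 q + 2 P^{2} = 0 + 2 P^{2} = 2 P^{2}$)
$r = -27$ ($r = 5 - 2 \left(-4\right)^{2} = 5 - 2 \cdot 16 = 5 - 32 = -27$)
$S{\left(n,u \right)} = 2 + n - u$ ($S{\left(n,u \right)} = 2 - \left(u - n\right) = 2 + \left(n - u\right) = 2 + n - u$)
$13 \left(S{\left(r,-4 \right)} + 13\right) = 13 \left(\left(2 - 27 - -4\right) + 13\right) = 13 \left(\left(2 - 27 + 4\right) + 13\right) = 13 \left(-21 + 13\right) = 13 \left(-8\right) = -104$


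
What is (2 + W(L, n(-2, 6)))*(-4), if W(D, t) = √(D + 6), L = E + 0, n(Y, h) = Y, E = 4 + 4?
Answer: -8 - 4*√14 ≈ -22.967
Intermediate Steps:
E = 8
L = 8 (L = 8 + 0 = 8)
W(D, t) = √(6 + D)
(2 + W(L, n(-2, 6)))*(-4) = (2 + √(6 + 8))*(-4) = (2 + √14)*(-4) = -8 - 4*√14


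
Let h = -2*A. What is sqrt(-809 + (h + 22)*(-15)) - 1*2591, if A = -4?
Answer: -2591 + I*sqrt(1259) ≈ -2591.0 + 35.482*I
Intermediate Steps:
h = 8 (h = -2*(-4) = 8)
sqrt(-809 + (h + 22)*(-15)) - 1*2591 = sqrt(-809 + (8 + 22)*(-15)) - 1*2591 = sqrt(-809 + 30*(-15)) - 2591 = sqrt(-809 - 450) - 2591 = sqrt(-1259) - 2591 = I*sqrt(1259) - 2591 = -2591 + I*sqrt(1259)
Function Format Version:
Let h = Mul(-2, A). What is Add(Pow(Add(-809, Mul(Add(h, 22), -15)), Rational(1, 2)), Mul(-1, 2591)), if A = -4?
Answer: Add(-2591, Mul(I, Pow(1259, Rational(1, 2)))) ≈ Add(-2591.0, Mul(35.482, I))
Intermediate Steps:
h = 8 (h = Mul(-2, -4) = 8)
Add(Pow(Add(-809, Mul(Add(h, 22), -15)), Rational(1, 2)), Mul(-1, 2591)) = Add(Pow(Add(-809, Mul(Add(8, 22), -15)), Rational(1, 2)), Mul(-1, 2591)) = Add(Pow(Add(-809, Mul(30, -15)), Rational(1, 2)), -2591) = Add(Pow(Add(-809, -450), Rational(1, 2)), -2591) = Add(Pow(-1259, Rational(1, 2)), -2591) = Add(Mul(I, Pow(1259, Rational(1, 2))), -2591) = Add(-2591, Mul(I, Pow(1259, Rational(1, 2))))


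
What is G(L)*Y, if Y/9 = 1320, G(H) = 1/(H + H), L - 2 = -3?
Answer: -5940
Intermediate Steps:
L = -1 (L = 2 - 3 = -1)
G(H) = 1/(2*H)
Y = 11880 (Y = 9*1320 = 11880)
G(L)*Y = ((½)/(-1))*11880 = ((½)*(-1))*11880 = -½*11880 = -5940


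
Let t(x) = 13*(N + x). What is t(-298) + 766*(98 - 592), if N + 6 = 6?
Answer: -382278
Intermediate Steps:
N = 0 (N = -6 + 6 = 0)
t(x) = 13*x (t(x) = 13*(0 + x) = 13*x)
t(-298) + 766*(98 - 592) = 13*(-298) + 766*(98 - 592) = -3874 + 766*(-494) = -3874 - 378404 = -382278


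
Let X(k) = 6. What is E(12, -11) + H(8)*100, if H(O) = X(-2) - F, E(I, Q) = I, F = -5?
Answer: 1112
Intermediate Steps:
H(O) = 11 (H(O) = 6 - 1*(-5) = 6 + 5 = 11)
E(12, -11) + H(8)*100 = 12 + 11*100 = 12 + 1100 = 1112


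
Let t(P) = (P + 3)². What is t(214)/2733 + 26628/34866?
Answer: 95254411/5293821 ≈ 17.993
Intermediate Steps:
t(P) = (3 + P)²
t(214)/2733 + 26628/34866 = (3 + 214)²/2733 + 26628/34866 = 217²*(1/2733) + 26628*(1/34866) = 47089*(1/2733) + 4438/5811 = 47089/2733 + 4438/5811 = 95254411/5293821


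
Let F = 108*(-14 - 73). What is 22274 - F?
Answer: 31670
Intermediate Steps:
F = -9396 (F = 108*(-87) = -9396)
22274 - F = 22274 - 1*(-9396) = 22274 + 9396 = 31670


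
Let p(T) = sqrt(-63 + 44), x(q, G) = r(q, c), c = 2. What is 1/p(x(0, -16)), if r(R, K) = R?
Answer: -I*sqrt(19)/19 ≈ -0.22942*I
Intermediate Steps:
x(q, G) = q
p(T) = I*sqrt(19) (p(T) = sqrt(-19) = I*sqrt(19))
1/p(x(0, -16)) = 1/(I*sqrt(19)) = -I*sqrt(19)/19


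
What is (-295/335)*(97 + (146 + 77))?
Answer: -18880/67 ≈ -281.79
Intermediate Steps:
(-295/335)*(97 + (146 + 77)) = (-295*1/335)*(97 + 223) = -59/67*320 = -18880/67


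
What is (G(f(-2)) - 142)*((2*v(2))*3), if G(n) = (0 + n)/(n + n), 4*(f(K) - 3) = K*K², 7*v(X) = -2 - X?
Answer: 3396/7 ≈ 485.14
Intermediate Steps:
v(X) = -2/7 - X/7 (v(X) = (-2 - X)/7 = -2/7 - X/7)
f(K) = 3 + K³/4 (f(K) = 3 + (K*K²)/4 = 3 + K³/4)
G(n) = ½ (G(n) = n/((2*n)) = n*(1/(2*n)) = ½)
(G(f(-2)) - 142)*((2*v(2))*3) = (½ - 142)*((2*(-2/7 - ⅐*2))*3) = -283*2*(-2/7 - 2/7)*3/2 = -283*2*(-4/7)*3/2 = -(-1132)*3/7 = -283/2*(-24/7) = 3396/7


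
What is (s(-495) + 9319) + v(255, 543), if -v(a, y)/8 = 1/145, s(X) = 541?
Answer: 1429692/145 ≈ 9859.9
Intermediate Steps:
v(a, y) = -8/145
(s(-495) + 9319) + v(255, 543) = (541 + 9319) - 8/145 = 9860 - 8/145 = 1429692/145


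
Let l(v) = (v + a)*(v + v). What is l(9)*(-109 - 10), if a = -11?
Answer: 4284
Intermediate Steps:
l(v) = 2*v*(-11 + v) (l(v) = (v - 11)*(v + v) = (-11 + v)*(2*v) = 2*v*(-11 + v))
l(9)*(-109 - 10) = (2*9*(-11 + 9))*(-109 - 10) = (2*9*(-2))*(-119) = -36*(-119) = 4284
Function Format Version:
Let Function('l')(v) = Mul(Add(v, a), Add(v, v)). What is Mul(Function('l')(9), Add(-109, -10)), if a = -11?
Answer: 4284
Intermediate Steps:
Function('l')(v) = Mul(2, v, Add(-11, v)) (Function('l')(v) = Mul(Add(v, -11), Add(v, v)) = Mul(Add(-11, v), Mul(2, v)) = Mul(2, v, Add(-11, v)))
Mul(Function('l')(9), Add(-109, -10)) = Mul(Mul(2, 9, Add(-11, 9)), Add(-109, -10)) = Mul(Mul(2, 9, -2), -119) = Mul(-36, -119) = 4284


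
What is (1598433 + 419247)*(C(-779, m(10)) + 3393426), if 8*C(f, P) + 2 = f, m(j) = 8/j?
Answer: 6846650795670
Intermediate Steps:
C(f, P) = -¼ + f/8
(1598433 + 419247)*(C(-779, m(10)) + 3393426) = (1598433 + 419247)*((-¼ + (⅛)*(-779)) + 3393426) = 2017680*((-¼ - 779/8) + 3393426) = 2017680*(-781/8 + 3393426) = 2017680*(27146627/8) = 6846650795670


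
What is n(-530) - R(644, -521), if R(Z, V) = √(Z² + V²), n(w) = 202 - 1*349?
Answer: -147 - √686177 ≈ -975.36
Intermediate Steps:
n(w) = -147 (n(w) = 202 - 349 = -147)
R(Z, V) = √(V² + Z²)
n(-530) - R(644, -521) = -147 - √((-521)² + 644²) = -147 - √(271441 + 414736) = -147 - √686177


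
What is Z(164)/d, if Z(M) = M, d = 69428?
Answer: 41/17357 ≈ 0.0023622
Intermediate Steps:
Z(164)/d = 164/69428 = 164*(1/69428) = 41/17357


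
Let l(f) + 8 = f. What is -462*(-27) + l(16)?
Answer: 12482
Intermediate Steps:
l(f) = -8 + f
-462*(-27) + l(16) = -462*(-27) + (-8 + 16) = -77*(-162) + 8 = 12474 + 8 = 12482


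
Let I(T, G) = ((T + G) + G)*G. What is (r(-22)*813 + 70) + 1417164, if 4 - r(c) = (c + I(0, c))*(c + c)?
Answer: 35260798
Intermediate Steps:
I(T, G) = G*(T + 2*G) (I(T, G) = ((G + T) + G)*G = (T + 2*G)*G = G*(T + 2*G))
r(c) = 4 - 2*c*(c + 2*c²) (r(c) = 4 - (c + c*(0 + 2*c))*(c + c) = 4 - (c + c*(2*c))*2*c = 4 - (c + 2*c²)*2*c = 4 - 2*c*(c + 2*c²))
(r(-22)*813 + 70) + 1417164 = ((4 - 4*(-22)³ - 2*(-22)²)*813 + 70) + 1417164 = ((4 - 4*(-10648) - 2*484)*813 + 70) + 1417164 = ((4 + 42592 - 968)*813 + 70) + 1417164 = (41628*813 + 70) + 1417164 = (33843564 + 70) + 1417164 = 33843634 + 1417164 = 35260798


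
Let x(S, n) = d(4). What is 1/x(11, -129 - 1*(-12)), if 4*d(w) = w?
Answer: 1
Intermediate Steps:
d(w) = w/4
x(S, n) = 1 (x(S, n) = (1/4)*4 = 1)
1/x(11, -129 - 1*(-12)) = 1/1 = 1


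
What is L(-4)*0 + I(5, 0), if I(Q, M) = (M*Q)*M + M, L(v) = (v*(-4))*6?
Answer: 0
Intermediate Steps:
L(v) = -24*v (L(v) = -4*v*6 = -24*v)
I(Q, M) = M + Q*M² (I(Q, M) = Q*M² + M = M + Q*M²)
L(-4)*0 + I(5, 0) = -24*(-4)*0 + 0*(1 + 0*5) = 96*0 + 0*(1 + 0) = 0 + 0*1 = 0 + 0 = 0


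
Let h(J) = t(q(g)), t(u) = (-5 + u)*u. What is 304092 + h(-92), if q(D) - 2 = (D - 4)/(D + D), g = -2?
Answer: 1216347/4 ≈ 3.0409e+5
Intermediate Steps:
q(D) = 2 + (-4 + D)/(2*D) (q(D) = 2 + (D - 4)/(D + D) = 2 + (-4 + D)/((2*D)) = 2 + (-4 + D)*(1/(2*D)) = 2 + (-4 + D)/(2*D))
t(u) = u*(-5 + u)
h(J) = -21/4 (h(J) = (5/2 - 2/(-2))*(-5 + (5/2 - 2/(-2))) = (5/2 - 2*(-1/2))*(-5 + (5/2 - 2*(-1/2))) = (5/2 + 1)*(-5 + (5/2 + 1)) = 7*(-5 + 7/2)/2 = (7/2)*(-3/2) = -21/4)
304092 + h(-92) = 304092 - 21/4 = 1216347/4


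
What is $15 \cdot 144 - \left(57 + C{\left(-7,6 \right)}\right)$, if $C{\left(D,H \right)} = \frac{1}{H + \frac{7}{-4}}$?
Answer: $\frac{35747}{17} \approx 2102.8$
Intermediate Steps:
$C{\left(D,H \right)} = \frac{1}{- \frac{7}{4} + H}$ ($C{\left(D,H \right)} = \frac{1}{H + 7 \left(- \frac{1}{4}\right)} = \frac{1}{H - \frac{7}{4}} = \frac{1}{- \frac{7}{4} + H}$)
$15 \cdot 144 - \left(57 + C{\left(-7,6 \right)}\right) = 15 \cdot 144 - \left(57 + \frac{4}{-7 + 4 \cdot 6}\right) = 2160 - \left(57 + \frac{4}{-7 + 24}\right) = 2160 - \left(57 + \frac{4}{17}\right) = 2160 - \left(57 + 4 \cdot \frac{1}{17}\right) = 2160 - \frac{973}{17} = \frac{35747}{17}$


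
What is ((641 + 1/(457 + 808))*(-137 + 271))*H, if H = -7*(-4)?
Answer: 3042369232/1265 ≈ 2.4050e+6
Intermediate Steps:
H = 28
((641 + 1/(457 + 808))*(-137 + 271))*H = ((641 + 1/(457 + 808))*(-137 + 271))*28 = ((641 + 1/1265)*134)*28 = ((810866/1265)*134)*28 = (108656044/1265)*28 = 3042369232/1265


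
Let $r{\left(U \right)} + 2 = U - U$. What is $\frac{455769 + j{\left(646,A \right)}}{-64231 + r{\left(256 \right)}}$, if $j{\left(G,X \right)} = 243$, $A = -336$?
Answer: $- \frac{50668}{7137} \approx -7.0993$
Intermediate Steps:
$r{\left(U \right)} = -2$ ($r{\left(U \right)} = -2 + \left(U - U\right) = -2 + 0 = -2$)
$\frac{455769 + j{\left(646,A \right)}}{-64231 + r{\left(256 \right)}} = \frac{455769 + 243}{-64231 - 2} = \frac{456012}{-64233} = 456012 \left(- \frac{1}{64233}\right) = - \frac{50668}{7137}$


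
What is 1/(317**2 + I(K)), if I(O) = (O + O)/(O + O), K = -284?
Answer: 1/100490 ≈ 9.9512e-6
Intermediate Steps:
I(O) = 1 (I(O) = (2*O)/((2*O)) = (2*O)*(1/(2*O)) = 1)
1/(317**2 + I(K)) = 1/(317**2 + 1) = 1/(100489 + 1) = 1/100490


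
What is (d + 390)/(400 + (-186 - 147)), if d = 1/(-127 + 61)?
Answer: 25739/4422 ≈ 5.8207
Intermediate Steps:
d = -1/66 (d = 1/(-66) = -1/66 ≈ -0.015152)
(d + 390)/(400 + (-186 - 147)) = (-1/66 + 390)/(400 + (-186 - 147)) = 25739/(66*(400 - 333)) = (25739/66)/67 = (25739/66)*(1/67) = 25739/4422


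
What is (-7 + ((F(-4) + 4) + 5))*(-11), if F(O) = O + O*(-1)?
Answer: -22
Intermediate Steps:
F(O) = 0 (F(O) = O - O = 0)
(-7 + ((F(-4) + 4) + 5))*(-11) = (-7 + ((0 + 4) + 5))*(-11) = (-7 + (4 + 5))*(-11) = (-7 + 9)*(-11) = 2*(-11) = -22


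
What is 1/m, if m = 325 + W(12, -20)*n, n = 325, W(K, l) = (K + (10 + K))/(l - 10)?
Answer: -3/130 ≈ -0.023077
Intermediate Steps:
W(K, l) = (10 + 2*K)/(-10 + l)
m = -130/3 (m = 325 + (2*(5 + 12)/(-10 - 20))*325 = 325 + (2*17/(-30))*325 = 325 + (2*(-1/30)*17)*325 = 325 - 17/15*325 = 325 - 1105/3 = -130/3 ≈ -43.333)
1/m = 1/(-130/3) = -3/130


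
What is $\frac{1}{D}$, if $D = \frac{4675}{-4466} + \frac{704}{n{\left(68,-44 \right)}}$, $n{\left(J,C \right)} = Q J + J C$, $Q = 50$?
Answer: $\frac{20706}{14053} \approx 1.4734$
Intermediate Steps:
$n{\left(J,C \right)} = 50 J + C J$ ($n{\left(J,C \right)} = 50 J + J C = 50 J + C J$)
$D = \frac{14053}{20706}$ ($D = \frac{4675}{-4466} + \frac{704}{68 \left(50 - 44\right)} = 4675 \left(- \frac{1}{4466}\right) + \frac{704}{68 \cdot 6} = - \frac{425}{406} + \frac{704}{408} = - \frac{425}{406} + 704 \cdot \frac{1}{408} = - \frac{425}{406} + \frac{88}{51} = \frac{14053}{20706} \approx 0.67869$)
$\frac{1}{D} = \frac{1}{\frac{14053}{20706}} = \frac{20706}{14053}$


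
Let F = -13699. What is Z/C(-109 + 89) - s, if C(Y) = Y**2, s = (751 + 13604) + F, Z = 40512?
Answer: -13868/25 ≈ -554.72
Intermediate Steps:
s = 656 (s = (751 + 13604) - 13699 = 14355 - 13699 = 656)
Z/C(-109 + 89) - s = 40512/((-109 + 89)**2) - 1*656 = 40512/((-20)**2) - 656 = 40512/400 - 656 = 40512*(1/400) - 656 = 2532/25 - 656 = -13868/25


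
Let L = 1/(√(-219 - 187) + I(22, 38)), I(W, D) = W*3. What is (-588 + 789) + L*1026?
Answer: 512439/2381 - 513*I*√406/2381 ≈ 215.22 - 4.3413*I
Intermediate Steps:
I(W, D) = 3*W
L = 1/(66 + I*√406) (L = 1/(√(-219 - 187) + 3*22) = 1/(√(-406) + 66) = 1/(I*√406 + 66) = 1/(66 + I*√406) ≈ 0.01386 - 0.0042313*I)
(-588 + 789) + L*1026 = (-588 + 789) + (33/2381 - I*√406/4762)*1026 = 201 + (33858/2381 - 513*I*√406/2381) = 512439/2381 - 513*I*√406/2381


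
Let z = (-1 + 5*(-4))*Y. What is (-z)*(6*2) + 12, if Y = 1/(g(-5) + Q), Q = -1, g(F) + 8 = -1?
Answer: -66/5 ≈ -13.200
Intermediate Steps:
g(F) = -9 (g(F) = -8 - 1 = -9)
Y = -⅒ (Y = 1/(-9 - 1) = 1/(-10) = -⅒ ≈ -0.10000)
z = 21/10 (z = (-1 + 5*(-4))*(-⅒) = (-1 - 20)*(-⅒) = -21*(-⅒) = 21/10 ≈ 2.1000)
(-z)*(6*2) + 12 = (-1*21/10)*(6*2) + 12 = -21/10*12 + 12 = -126/5 + 12 = -66/5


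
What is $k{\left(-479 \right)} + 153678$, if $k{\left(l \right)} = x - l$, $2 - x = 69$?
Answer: $154090$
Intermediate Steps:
$x = -67$ ($x = 2 - 69 = -67$)
$k{\left(l \right)} = -67 - l$
$k{\left(-479 \right)} + 153678 = \left(-67 - -479\right) + 153678 = \left(-67 + 479\right) + 153678 = 412 + 153678 = 154090$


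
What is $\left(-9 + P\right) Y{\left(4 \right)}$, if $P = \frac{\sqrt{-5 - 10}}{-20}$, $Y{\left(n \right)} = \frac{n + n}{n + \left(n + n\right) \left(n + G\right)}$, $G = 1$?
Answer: $- \frac{18}{11} - \frac{i \sqrt{15}}{110} \approx -1.6364 - 0.035209 i$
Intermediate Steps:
$Y{\left(n \right)} = \frac{2 n}{n + 2 n \left(1 + n\right)}$ ($Y{\left(n \right)} = \frac{n + n}{n + \left(n + n\right) \left(n + 1\right)} = \frac{2 n}{n + 2 n \left(1 + n\right)}$)
$P = - \frac{i \sqrt{15}}{20}$ ($P = \sqrt{-15} \left(- \frac{1}{20}\right) = i \sqrt{15} \left(- \frac{1}{20}\right) = - \frac{i \sqrt{15}}{20} \approx - 0.19365 i$)
$\left(-9 + P\right) Y{\left(4 \right)} = \left(-9 - \frac{i \sqrt{15}}{20}\right) \frac{2}{3 + 2 \cdot 4} = \left(-9 - \frac{i \sqrt{15}}{20}\right) \frac{2}{3 + 8} = \left(-9 - \frac{i \sqrt{15}}{20}\right) \frac{2}{11} = - \frac{18}{11} - \frac{i \sqrt{15}}{110}$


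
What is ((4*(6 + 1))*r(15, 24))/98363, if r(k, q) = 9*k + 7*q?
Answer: 8484/98363 ≈ 0.086252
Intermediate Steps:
r(k, q) = 7*q + 9*k
((4*(6 + 1))*r(15, 24))/98363 = ((4*(6 + 1))*(7*24 + 9*15))/98363 = ((4*7)*(168 + 135))*(1/98363) = (28*303)*(1/98363) = 8484*(1/98363) = 8484/98363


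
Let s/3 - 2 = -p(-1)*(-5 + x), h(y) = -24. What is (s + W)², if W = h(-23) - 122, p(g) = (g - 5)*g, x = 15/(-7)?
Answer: 6400/49 ≈ 130.61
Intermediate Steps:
x = -15/7 (x = 15*(-⅐) = -15/7 ≈ -2.1429)
p(g) = g*(-5 + g) (p(g) = (-5 + g)*g = g*(-5 + g))
W = -146 (W = -24 - 122 = -146)
s = 942/7 (s = 6 + 3*(-(-(-5 - 1))*(-5 - 15/7)) = 6 + 3*(-(-1*(-6))*(-50)/7) = 6 + 3*(-6*(-50)/7) = 6 + 3*(-1*(-300/7)) = 6 + 3*(300/7) = 6 + 900/7 = 942/7 ≈ 134.57)
(s + W)² = (942/7 - 146)² = (-80/7)² = 6400/49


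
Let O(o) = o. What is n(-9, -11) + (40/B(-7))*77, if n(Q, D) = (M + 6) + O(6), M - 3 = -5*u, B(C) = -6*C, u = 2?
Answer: 235/3 ≈ 78.333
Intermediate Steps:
M = -7 (M = 3 - 5*2 = 3 - 10 = -7)
n(Q, D) = 5 (n(Q, D) = (-7 + 6) + 6 = -1 + 6 = 5)
n(-9, -11) + (40/B(-7))*77 = 5 + (40/((-6*(-7))))*77 = 5 + (40/42)*77 = 5 + (40*(1/42))*77 = 5 + (20/21)*77 = 5 + 220/3 = 235/3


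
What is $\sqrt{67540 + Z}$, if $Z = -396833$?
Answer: $i \sqrt{329293} \approx 573.84 i$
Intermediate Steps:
$\sqrt{67540 + Z} = \sqrt{67540 - 396833} = \sqrt{-329293} = i \sqrt{329293}$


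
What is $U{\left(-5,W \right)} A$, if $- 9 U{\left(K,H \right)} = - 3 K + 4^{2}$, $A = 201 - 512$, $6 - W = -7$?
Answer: $\frac{9641}{9} \approx 1071.2$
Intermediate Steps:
$W = 13$ ($W = 6 - -7 = 6 + 7 = 13$)
$A = -311$
$U{\left(K,H \right)} = - \frac{16}{9} + \frac{K}{3}$ ($U{\left(K,H \right)} = - \frac{- 3 K + 4^{2}}{9} = - \frac{- 3 K + 16}{9} = - \frac{16 - 3 K}{9} = - \frac{16}{9} + \frac{K}{3}$)
$U{\left(-5,W \right)} A = \left(- \frac{16}{9} + \frac{1}{3} \left(-5\right)\right) \left(-311\right) = \left(- \frac{16}{9} - \frac{5}{3}\right) \left(-311\right) = \left(- \frac{31}{9}\right) \left(-311\right) = \frac{9641}{9}$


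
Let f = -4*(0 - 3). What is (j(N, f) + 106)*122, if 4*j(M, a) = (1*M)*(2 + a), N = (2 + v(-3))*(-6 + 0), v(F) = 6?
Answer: -7564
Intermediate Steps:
N = -48 (N = (2 + 6)*(-6 + 0) = 8*(-6) = -48)
f = 12 (f = -4*(-3) = 12)
j(M, a) = M*(2 + a)/4 (j(M, a) = ((1*M)*(2 + a))/4 = (M*(2 + a))/4 = M*(2 + a)/4)
(j(N, f) + 106)*122 = ((1/4)*(-48)*(2 + 12) + 106)*122 = ((1/4)*(-48)*14 + 106)*122 = (-168 + 106)*122 = -62*122 = -7564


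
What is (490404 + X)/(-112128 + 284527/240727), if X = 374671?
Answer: -208246909525/26991952529 ≈ -7.7151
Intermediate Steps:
(490404 + X)/(-112128 + 284527/240727) = (490404 + 374671)/(-112128 + 284527/240727) = 865075/(-112128 + 284527*(1/240727)) = 865075/(-112128 + 284527/240727) = 865075/(-26991952529/240727) = 865075*(-240727/26991952529) = -208246909525/26991952529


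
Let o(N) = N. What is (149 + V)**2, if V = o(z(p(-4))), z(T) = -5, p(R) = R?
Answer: 20736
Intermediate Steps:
V = -5
(149 + V)**2 = (149 - 5)**2 = 144**2 = 20736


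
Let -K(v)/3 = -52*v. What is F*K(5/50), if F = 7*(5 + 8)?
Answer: 7098/5 ≈ 1419.6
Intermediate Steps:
K(v) = 156*v (K(v) = -(-156)*v = 156*v)
F = 91 (F = 7*13 = 91)
F*K(5/50) = 91*(156*(5/50)) = 91*(156*(5*(1/50))) = 91*(156*(⅒)) = 91*(78/5) = 7098/5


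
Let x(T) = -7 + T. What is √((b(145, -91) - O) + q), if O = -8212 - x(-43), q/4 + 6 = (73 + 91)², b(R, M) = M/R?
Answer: √2433041855/145 ≈ 340.18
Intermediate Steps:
q = 107560 (q = -24 + 4*(73 + 91)² = -24 + 4*164² = -24 + 4*26896 = -24 + 107584 = 107560)
O = -8162 (O = -8212 - (-7 - 43) = -8212 - 1*(-50) = -8212 + 50 = -8162)
√((b(145, -91) - O) + q) = √((-91/145 - 1*(-8162)) + 107560) = √((-91*1/145 + 8162) + 107560) = √((-91/145 + 8162) + 107560) = √(1183399/145 + 107560) = √(16779599/145) = √2433041855/145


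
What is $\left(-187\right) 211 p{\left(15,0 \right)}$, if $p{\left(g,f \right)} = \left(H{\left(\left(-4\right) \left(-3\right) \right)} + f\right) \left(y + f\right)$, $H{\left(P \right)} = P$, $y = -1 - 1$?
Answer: $946968$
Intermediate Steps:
$y = -2$ ($y = -1 - 1 = -2$)
$p{\left(g,f \right)} = \left(-2 + f\right) \left(12 + f\right)$ ($p{\left(g,f \right)} = \left(\left(-4\right) \left(-3\right) + f\right) \left(-2 + f\right) = \left(12 + f\right) \left(-2 + f\right) = \left(-2 + f\right) \left(12 + f\right)$)
$\left(-187\right) 211 p{\left(15,0 \right)} = \left(-187\right) 211 \left(-24 + 0^{2} + 10 \cdot 0\right) = - 39457 \left(-24 + 0 + 0\right) = \left(-39457\right) \left(-24\right) = 946968$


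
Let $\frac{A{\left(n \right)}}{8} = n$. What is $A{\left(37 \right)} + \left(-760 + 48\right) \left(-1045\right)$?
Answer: $744336$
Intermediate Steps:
$A{\left(n \right)} = 8 n$
$A{\left(37 \right)} + \left(-760 + 48\right) \left(-1045\right) = 8 \cdot 37 + \left(-760 + 48\right) \left(-1045\right) = 296 - -744040 = 296 + 744040 = 744336$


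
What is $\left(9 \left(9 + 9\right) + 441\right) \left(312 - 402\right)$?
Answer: $-54270$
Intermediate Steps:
$\left(9 \left(9 + 9\right) + 441\right) \left(312 - 402\right) = \left(9 \cdot 18 + 441\right) \left(-90\right) = \left(162 + 441\right) \left(-90\right) = 603 \left(-90\right) = -54270$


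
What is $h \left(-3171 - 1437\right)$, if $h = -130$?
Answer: $599040$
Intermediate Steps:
$h \left(-3171 - 1437\right) = - 130 \left(-3171 - 1437\right) = \left(-130\right) \left(-4608\right) = 599040$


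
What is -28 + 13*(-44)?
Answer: -600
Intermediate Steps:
-28 + 13*(-44) = -28 - 572 = -600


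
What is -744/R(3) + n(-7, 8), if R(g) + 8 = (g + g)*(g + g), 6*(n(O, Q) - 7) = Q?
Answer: -383/21 ≈ -18.238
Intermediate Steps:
n(O, Q) = 7 + Q/6
R(g) = -8 + 4*g**2 (R(g) = -8 + (g + g)*(g + g) = -8 + (2*g)*(2*g) = -8 + 4*g**2)
-744/R(3) + n(-7, 8) = -744/(-8 + 4*3**2) + (7 + (1/6)*8) = -744/(-8 + 4*9) + (7 + 4/3) = -744/(-8 + 36) + 25/3 = -744/28 + 25/3 = -31*6/7 + 25/3 = -186/7 + 25/3 = -383/21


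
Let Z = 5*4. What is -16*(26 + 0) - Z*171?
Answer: -3836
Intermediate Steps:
Z = 20
-16*(26 + 0) - Z*171 = -16*(26 + 0) - 20*171 = -16*26 - 1*3420 = -416 - 3420 = -3836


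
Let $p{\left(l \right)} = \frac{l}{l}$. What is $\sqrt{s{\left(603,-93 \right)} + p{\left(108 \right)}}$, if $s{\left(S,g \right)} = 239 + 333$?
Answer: $\sqrt{573} \approx 23.937$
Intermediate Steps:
$s{\left(S,g \right)} = 572$
$p{\left(l \right)} = 1$
$\sqrt{s{\left(603,-93 \right)} + p{\left(108 \right)}} = \sqrt{572 + 1} = \sqrt{573}$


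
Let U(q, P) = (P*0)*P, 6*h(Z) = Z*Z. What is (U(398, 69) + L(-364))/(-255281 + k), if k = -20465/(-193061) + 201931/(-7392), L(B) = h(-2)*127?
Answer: -10984398656/33122919393253 ≈ -0.00033163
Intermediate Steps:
h(Z) = Z²/6 (h(Z) = (Z*Z)/6 = Z²/6)
U(q, P) = 0 (U(q, P) = 0*P = 0)
L(B) = 254/3 (L(B) = ((⅙)*(-2)²)*127 = ((⅙)*4)*127 = (⅔)*127 = 254/3)
k = -3530338501/129736992 (k = -20465*(-1/193061) + 201931*(-1/7392) = 20465/193061 - 201931/7392 = -3530338501/129736992 ≈ -27.211)
(U(398, 69) + L(-364))/(-255281 + k) = (0 + 254/3)/(-255281 - 3530338501/129736992) = 254/(3*(-33122919393253/129736992)) = (254/3)*(-129736992/33122919393253) = -10984398656/33122919393253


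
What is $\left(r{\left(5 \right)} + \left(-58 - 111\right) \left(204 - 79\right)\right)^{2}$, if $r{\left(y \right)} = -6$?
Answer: $446519161$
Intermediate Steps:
$\left(r{\left(5 \right)} + \left(-58 - 111\right) \left(204 - 79\right)\right)^{2} = \left(-6 + \left(-58 - 111\right) \left(204 - 79\right)\right)^{2} = \left(-6 - 21125\right)^{2} = \left(-21131\right)^{2} = 446519161$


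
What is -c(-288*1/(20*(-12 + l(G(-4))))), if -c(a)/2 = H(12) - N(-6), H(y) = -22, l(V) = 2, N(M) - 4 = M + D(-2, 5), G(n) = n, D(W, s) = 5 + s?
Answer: -60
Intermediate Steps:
N(M) = 14 + M (N(M) = 4 + (M + (5 + 5)) = 4 + (M + 10) = 4 + (10 + M) = 14 + M)
c(a) = 60 (c(a) = -2*(-22 - (14 - 6)) = -2*(-22 - 1*8) = -2*(-22 - 8) = -2*(-30) = 60)
-c(-288*1/(20*(-12 + l(G(-4))))) = -1*60 = -60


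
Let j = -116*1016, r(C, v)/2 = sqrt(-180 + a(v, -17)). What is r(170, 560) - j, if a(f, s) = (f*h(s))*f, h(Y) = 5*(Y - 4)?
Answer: 117856 + 4*I*sqrt(8232045) ≈ 1.1786e+5 + 11477.0*I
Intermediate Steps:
h(Y) = -20 + 5*Y (h(Y) = 5*(-4 + Y) = -20 + 5*Y)
a(f, s) = f**2*(-20 + 5*s) (a(f, s) = (f*(-20 + 5*s))*f = f**2*(-20 + 5*s))
r(C, v) = 2*sqrt(-180 - 105*v**2) (r(C, v) = 2*sqrt(-180 + 5*v**2*(-4 - 17)) = 2*sqrt(-180 + 5*v**2*(-21)) = 2*sqrt(-180 - 105*v**2))
j = -117856
r(170, 560) - j = 2*sqrt(-180 - 105*560**2) - 1*(-117856) = 2*sqrt(-180 - 105*313600) + 117856 = 2*sqrt(-180 - 32928000) + 117856 = 2*sqrt(-32928180) + 117856 = 2*(2*I*sqrt(8232045)) + 117856 = 4*I*sqrt(8232045) + 117856 = 117856 + 4*I*sqrt(8232045)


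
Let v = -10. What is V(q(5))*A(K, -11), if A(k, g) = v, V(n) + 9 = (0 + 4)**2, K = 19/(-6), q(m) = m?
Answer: -70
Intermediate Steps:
K = -19/6 (K = 19*(-1/6) = -19/6 ≈ -3.1667)
V(n) = 7 (V(n) = -9 + (0 + 4)**2 = -9 + 4**2 = -9 + 16 = 7)
A(k, g) = -10
V(q(5))*A(K, -11) = 7*(-10) = -70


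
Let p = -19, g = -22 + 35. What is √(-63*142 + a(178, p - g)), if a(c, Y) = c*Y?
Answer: I*√14642 ≈ 121.0*I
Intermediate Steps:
g = 13
a(c, Y) = Y*c
√(-63*142 + a(178, p - g)) = √(-63*142 + (-19 - 1*13)*178) = √(-8946 + (-19 - 13)*178) = √(-8946 - 32*178) = √(-8946 - 5696) = √(-14642) = I*√14642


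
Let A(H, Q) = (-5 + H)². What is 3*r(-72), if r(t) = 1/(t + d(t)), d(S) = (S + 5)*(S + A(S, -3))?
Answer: -3/392491 ≈ -7.6435e-6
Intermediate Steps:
d(S) = (5 + S)*(S + (-5 + S)²) (d(S) = (S + 5)*(S + (-5 + S)²) = (5 + S)*(S + (-5 + S)²))
r(t) = 1/(125 + t³ - 19*t - 4*t²) (r(t) = 1/(t + (125 + t³ - 20*t - 4*t²)) = 1/(125 + t³ - 19*t - 4*t²))
3*r(-72) = 3/(125 + (-72)³ - 19*(-72) - 4*(-72)²) = 3/(125 - 373248 + 1368 - 4*5184) = 3/(125 - 373248 + 1368 - 20736) = 3/(-392491) = 3*(-1/392491) = -3/392491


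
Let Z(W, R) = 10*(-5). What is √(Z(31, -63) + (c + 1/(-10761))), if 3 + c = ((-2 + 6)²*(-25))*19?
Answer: I*√886210683774/10761 ≈ 87.481*I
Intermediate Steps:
Z(W, R) = -50
c = -7603 (c = -3 + ((-2 + 6)²*(-25))*19 = -3 + (4²*(-25))*19 = -3 + (16*(-25))*19 = -3 - 400*19 = -3 - 7600 = -7603)
√(Z(31, -63) + (c + 1/(-10761))) = √(-50 + (-7603 + 1/(-10761))) = √(-50 + (-7603 - 1/10761)) = √(-50 - 81815884/10761) = √(-82353934/10761) = I*√886210683774/10761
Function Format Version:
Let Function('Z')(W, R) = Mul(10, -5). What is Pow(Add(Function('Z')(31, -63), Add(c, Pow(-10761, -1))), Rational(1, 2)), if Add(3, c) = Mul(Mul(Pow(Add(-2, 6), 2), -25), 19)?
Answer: Mul(Rational(1, 10761), I, Pow(886210683774, Rational(1, 2))) ≈ Mul(87.481, I)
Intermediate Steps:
Function('Z')(W, R) = -50
c = -7603 (c = Add(-3, Mul(Mul(Pow(Add(-2, 6), 2), -25), 19)) = Add(-3, Mul(Mul(Pow(4, 2), -25), 19)) = Add(-3, Mul(Mul(16, -25), 19)) = Add(-3, Mul(-400, 19)) = Add(-3, -7600) = -7603)
Pow(Add(Function('Z')(31, -63), Add(c, Pow(-10761, -1))), Rational(1, 2)) = Pow(Add(-50, Add(-7603, Pow(-10761, -1))), Rational(1, 2)) = Pow(Add(-50, Add(-7603, Rational(-1, 10761))), Rational(1, 2)) = Pow(Add(-50, Rational(-81815884, 10761)), Rational(1, 2)) = Pow(Rational(-82353934, 10761), Rational(1, 2)) = Mul(Rational(1, 10761), I, Pow(886210683774, Rational(1, 2)))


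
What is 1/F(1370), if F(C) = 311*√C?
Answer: √1370/426070 ≈ 8.6872e-5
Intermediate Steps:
1/F(1370) = 1/(311*√1370) = √1370/426070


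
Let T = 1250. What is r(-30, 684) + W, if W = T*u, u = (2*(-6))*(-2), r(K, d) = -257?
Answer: 29743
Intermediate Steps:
u = 24 (u = -12*(-2) = 24)
W = 30000 (W = 1250*24 = 30000)
r(-30, 684) + W = -257 + 30000 = 29743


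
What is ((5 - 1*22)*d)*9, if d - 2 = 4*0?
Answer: -306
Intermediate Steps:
d = 2 (d = 2 + 4*0 = 2 + 0 = 2)
((5 - 1*22)*d)*9 = ((5 - 1*22)*2)*9 = ((5 - 22)*2)*9 = -17*2*9 = -34*9 = -306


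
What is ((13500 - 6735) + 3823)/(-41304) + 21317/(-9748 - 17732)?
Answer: -16269939/15764360 ≈ -1.0321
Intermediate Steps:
((13500 - 6735) + 3823)/(-41304) + 21317/(-9748 - 17732) = (6765 + 3823)*(-1/41304) + 21317/(-27480) = 10588*(-1/41304) + 21317*(-1/27480) = -2647/10326 - 21317/27480 = -16269939/15764360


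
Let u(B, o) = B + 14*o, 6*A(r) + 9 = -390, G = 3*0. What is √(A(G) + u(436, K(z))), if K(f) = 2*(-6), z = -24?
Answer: √806/2 ≈ 14.195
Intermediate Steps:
G = 0
A(r) = -133/2 (A(r) = -3/2 + (⅙)*(-390) = -3/2 - 65 = -133/2)
K(f) = -12
√(A(G) + u(436, K(z))) = √(-133/2 + (436 + 14*(-12))) = √(-133/2 + (436 - 168)) = √(-133/2 + 268) = √(403/2) = √806/2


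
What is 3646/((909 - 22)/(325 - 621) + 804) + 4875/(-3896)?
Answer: 3048777661/923729912 ≈ 3.3005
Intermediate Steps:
3646/((909 - 22)/(325 - 621) + 804) + 4875/(-3896) = 3646/(887/(-296) + 804) + 4875*(-1/3896) = 3646/(887*(-1/296) + 804) - 4875/3896 = 3646/(-887/296 + 804) - 4875/3896 = 3646/(237097/296) - 4875/3896 = 3646*(296/237097) - 4875/3896 = 1079216/237097 - 4875/3896 = 3048777661/923729912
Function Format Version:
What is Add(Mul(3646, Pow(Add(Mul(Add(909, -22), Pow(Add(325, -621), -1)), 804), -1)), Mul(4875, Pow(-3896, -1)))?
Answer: Rational(3048777661, 923729912) ≈ 3.3005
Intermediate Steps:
Add(Mul(3646, Pow(Add(Mul(Add(909, -22), Pow(Add(325, -621), -1)), 804), -1)), Mul(4875, Pow(-3896, -1))) = Add(Mul(3646, Pow(Add(Mul(887, Pow(-296, -1)), 804), -1)), Mul(4875, Rational(-1, 3896))) = Add(Mul(3646, Pow(Add(Mul(887, Rational(-1, 296)), 804), -1)), Rational(-4875, 3896)) = Add(Mul(3646, Pow(Add(Rational(-887, 296), 804), -1)), Rational(-4875, 3896)) = Add(Mul(3646, Pow(Rational(237097, 296), -1)), Rational(-4875, 3896)) = Add(Mul(3646, Rational(296, 237097)), Rational(-4875, 3896)) = Add(Rational(1079216, 237097), Rational(-4875, 3896)) = Rational(3048777661, 923729912)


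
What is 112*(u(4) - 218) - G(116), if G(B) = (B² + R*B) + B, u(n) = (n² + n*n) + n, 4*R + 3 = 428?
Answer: -46281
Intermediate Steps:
R = 425/4 (R = -¾ + (¼)*428 = -¾ + 107 = 425/4 ≈ 106.25)
u(n) = n + 2*n² (u(n) = (n² + n²) + n = 2*n² + n = n + 2*n²)
G(B) = B² + 429*B/4 (G(B) = (B² + 425*B/4) + B = B² + 429*B/4)
112*(u(4) - 218) - G(116) = 112*(4*(1 + 2*4) - 218) - 116*(429 + 4*116)/4 = 112*(4*(1 + 8) - 218) - 116*(429 + 464)/4 = 112*(4*9 - 218) - 116*893/4 = 112*(36 - 218) - 1*25897 = 112*(-182) - 25897 = -20384 - 25897 = -46281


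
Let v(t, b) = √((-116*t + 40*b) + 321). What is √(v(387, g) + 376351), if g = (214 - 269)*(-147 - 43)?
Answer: √(376351 + 7*√7621) ≈ 613.97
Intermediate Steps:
g = 10450 (g = -55*(-190) = 10450)
v(t, b) = √(321 - 116*t + 40*b)
√(v(387, g) + 376351) = √(√(321 - 116*387 + 40*10450) + 376351) = √(√(321 - 44892 + 418000) + 376351) = √(√373429 + 376351) = √(7*√7621 + 376351) = √(376351 + 7*√7621)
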